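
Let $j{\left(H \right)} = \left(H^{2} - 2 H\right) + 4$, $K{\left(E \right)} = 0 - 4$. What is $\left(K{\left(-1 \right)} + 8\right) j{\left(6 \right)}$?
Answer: $112$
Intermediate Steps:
$K{\left(E \right)} = -4$ ($K{\left(E \right)} = 0 - 4 = -4$)
$j{\left(H \right)} = 4 + H^{2} - 2 H$
$\left(K{\left(-1 \right)} + 8\right) j{\left(6 \right)} = \left(-4 + 8\right) \left(4 + 6^{2} - 12\right) = 4 \left(4 + 36 - 12\right) = 4 \cdot 28 = 112$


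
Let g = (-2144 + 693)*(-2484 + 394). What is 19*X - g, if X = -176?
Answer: -3035934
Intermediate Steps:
g = 3032590 (g = -1451*(-2090) = 3032590)
19*X - g = 19*(-176) - 1*3032590 = -3344 - 3032590 = -3035934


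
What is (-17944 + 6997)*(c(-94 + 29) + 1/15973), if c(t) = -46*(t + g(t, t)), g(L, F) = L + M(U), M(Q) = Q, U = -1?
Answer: -1053684864153/15973 ≈ -6.5967e+7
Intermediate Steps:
g(L, F) = -1 + L (g(L, F) = L - 1 = -1 + L)
c(t) = 46 - 92*t (c(t) = -46*(t + (-1 + t)) = -46*(-1 + 2*t) = 46 - 92*t)
(-17944 + 6997)*(c(-94 + 29) + 1/15973) = (-17944 + 6997)*((46 - 92*(-94 + 29)) + 1/15973) = -10947*((46 - 92*(-65)) + 1/15973) = -10947*((46 + 5980) + 1/15973) = -10947*(6026 + 1/15973) = -10947*96253299/15973 = -1053684864153/15973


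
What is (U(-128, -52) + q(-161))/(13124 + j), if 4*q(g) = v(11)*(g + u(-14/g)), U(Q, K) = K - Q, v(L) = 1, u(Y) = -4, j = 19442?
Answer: 139/130264 ≈ 0.0010671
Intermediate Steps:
q(g) = -1 + g/4 (q(g) = (1*(g - 4))/4 = (1*(-4 + g))/4 = (-4 + g)/4 = -1 + g/4)
(U(-128, -52) + q(-161))/(13124 + j) = ((-52 - 1*(-128)) + (-1 + (1/4)*(-161)))/(13124 + 19442) = ((-52 + 128) + (-1 - 161/4))/32566 = (76 - 165/4)*(1/32566) = (139/4)*(1/32566) = 139/130264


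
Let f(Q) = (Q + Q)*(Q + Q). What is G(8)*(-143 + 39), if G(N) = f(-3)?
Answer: -3744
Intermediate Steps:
f(Q) = 4*Q² (f(Q) = (2*Q)*(2*Q) = 4*Q²)
G(N) = 36 (G(N) = 4*(-3)² = 4*9 = 36)
G(8)*(-143 + 39) = 36*(-143 + 39) = 36*(-104) = -3744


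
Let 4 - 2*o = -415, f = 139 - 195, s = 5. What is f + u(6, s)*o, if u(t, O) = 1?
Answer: 307/2 ≈ 153.50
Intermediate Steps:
f = -56
o = 419/2 (o = 2 - ½*(-415) = 2 + 415/2 = 419/2 ≈ 209.50)
f + u(6, s)*o = -56 + 1*(419/2) = -56 + 419/2 = 307/2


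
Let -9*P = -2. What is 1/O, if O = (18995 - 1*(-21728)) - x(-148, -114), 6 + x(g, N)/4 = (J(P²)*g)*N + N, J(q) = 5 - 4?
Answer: -1/26285 ≈ -3.8045e-5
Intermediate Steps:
P = 2/9 (P = -⅑*(-2) = 2/9 ≈ 0.22222)
J(q) = 1
x(g, N) = -24 + 4*N + 4*N*g (x(g, N) = -24 + 4*((1*g)*N + N) = -24 + 4*(g*N + N) = -24 + 4*(N*g + N) = -24 + 4*(N + N*g) = -24 + (4*N + 4*N*g) = -24 + 4*N + 4*N*g)
O = -26285 (O = (18995 - 1*(-21728)) - (-24 + 4*(-114) + 4*(-114)*(-148)) = (18995 + 21728) - (-24 - 456 + 67488) = 40723 - 1*67008 = 40723 - 67008 = -26285)
1/O = 1/(-26285) = -1/26285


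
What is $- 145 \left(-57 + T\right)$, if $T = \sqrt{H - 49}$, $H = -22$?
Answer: $8265 - 145 i \sqrt{71} \approx 8265.0 - 1221.8 i$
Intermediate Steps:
$T = i \sqrt{71}$ ($T = \sqrt{-22 - 49} = \sqrt{-71} = i \sqrt{71} \approx 8.4261 i$)
$- 145 \left(-57 + T\right) = - 145 \left(-57 + i \sqrt{71}\right) = 8265 - 145 i \sqrt{71}$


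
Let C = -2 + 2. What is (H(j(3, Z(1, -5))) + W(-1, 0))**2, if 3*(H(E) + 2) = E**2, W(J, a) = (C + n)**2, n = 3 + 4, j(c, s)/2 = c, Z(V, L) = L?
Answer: 3481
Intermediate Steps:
j(c, s) = 2*c
C = 0
n = 7
W(J, a) = 49 (W(J, a) = (0 + 7)**2 = 7**2 = 49)
H(E) = -2 + E**2/3
(H(j(3, Z(1, -5))) + W(-1, 0))**2 = ((-2 + (2*3)**2/3) + 49)**2 = ((-2 + (1/3)*6**2) + 49)**2 = ((-2 + (1/3)*36) + 49)**2 = ((-2 + 12) + 49)**2 = (10 + 49)**2 = 59**2 = 3481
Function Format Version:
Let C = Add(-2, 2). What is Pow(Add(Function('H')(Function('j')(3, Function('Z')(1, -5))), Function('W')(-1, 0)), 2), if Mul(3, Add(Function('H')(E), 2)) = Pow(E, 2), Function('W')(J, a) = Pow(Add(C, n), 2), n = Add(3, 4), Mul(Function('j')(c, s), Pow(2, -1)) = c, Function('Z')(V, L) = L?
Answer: 3481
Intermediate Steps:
Function('j')(c, s) = Mul(2, c)
C = 0
n = 7
Function('W')(J, a) = 49 (Function('W')(J, a) = Pow(Add(0, 7), 2) = Pow(7, 2) = 49)
Function('H')(E) = Add(-2, Mul(Rational(1, 3), Pow(E, 2)))
Pow(Add(Function('H')(Function('j')(3, Function('Z')(1, -5))), Function('W')(-1, 0)), 2) = Pow(Add(Add(-2, Mul(Rational(1, 3), Pow(Mul(2, 3), 2))), 49), 2) = Pow(Add(Add(-2, Mul(Rational(1, 3), Pow(6, 2))), 49), 2) = Pow(Add(Add(-2, Mul(Rational(1, 3), 36)), 49), 2) = Pow(Add(Add(-2, 12), 49), 2) = Pow(Add(10, 49), 2) = Pow(59, 2) = 3481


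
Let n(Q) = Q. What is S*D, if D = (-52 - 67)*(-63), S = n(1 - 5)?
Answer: -29988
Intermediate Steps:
S = -4 (S = 1 - 5 = -4)
D = 7497 (D = -119*(-63) = 7497)
S*D = -4*7497 = -29988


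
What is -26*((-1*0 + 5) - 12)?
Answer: 182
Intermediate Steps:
-26*((-1*0 + 5) - 12) = -26*((0 + 5) - 12) = -26*(5 - 12) = -26*(-7) = 182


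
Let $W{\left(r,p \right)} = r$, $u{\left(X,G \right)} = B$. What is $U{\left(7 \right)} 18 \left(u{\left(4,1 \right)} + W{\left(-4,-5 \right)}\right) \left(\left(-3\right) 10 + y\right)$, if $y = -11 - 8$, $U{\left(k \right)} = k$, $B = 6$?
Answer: $-12348$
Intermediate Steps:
$u{\left(X,G \right)} = 6$
$y = -19$
$U{\left(7 \right)} 18 \left(u{\left(4,1 \right)} + W{\left(-4,-5 \right)}\right) \left(\left(-3\right) 10 + y\right) = 7 \cdot 18 \left(6 - 4\right) \left(\left(-3\right) 10 - 19\right) = 126 \cdot 2 \left(-30 - 19\right) = 126 \cdot 2 \left(-49\right) = 126 \left(-98\right) = -12348$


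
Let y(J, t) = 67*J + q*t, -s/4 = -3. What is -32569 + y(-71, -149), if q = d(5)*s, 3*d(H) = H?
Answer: -40306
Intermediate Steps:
s = 12 (s = -4*(-3) = 12)
d(H) = H/3
q = 20 (q = ((1/3)*5)*12 = (5/3)*12 = 20)
y(J, t) = 20*t + 67*J (y(J, t) = 67*J + 20*t = 20*t + 67*J)
-32569 + y(-71, -149) = -32569 + (20*(-149) + 67*(-71)) = -32569 + (-2980 - 4757) = -32569 - 7737 = -40306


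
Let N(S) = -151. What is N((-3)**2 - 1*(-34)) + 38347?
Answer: 38196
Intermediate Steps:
N((-3)**2 - 1*(-34)) + 38347 = -151 + 38347 = 38196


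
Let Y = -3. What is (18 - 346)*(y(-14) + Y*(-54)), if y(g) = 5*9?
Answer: -67896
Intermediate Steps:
y(g) = 45
(18 - 346)*(y(-14) + Y*(-54)) = (18 - 346)*(45 - 3*(-54)) = -328*(45 + 162) = -328*207 = -67896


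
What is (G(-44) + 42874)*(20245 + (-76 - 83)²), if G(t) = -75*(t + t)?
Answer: 2252353324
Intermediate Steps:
G(t) = -150*t
(G(-44) + 42874)*(20245 + (-76 - 83)²) = (-150*(-44) + 42874)*(20245 + (-76 - 83)²) = (6600 + 42874)*(20245 + (-159)²) = 49474*(20245 + 25281) = 49474*45526 = 2252353324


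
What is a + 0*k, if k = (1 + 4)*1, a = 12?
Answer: 12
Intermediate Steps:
k = 5 (k = 5*1 = 5)
a + 0*k = 12 + 0*5 = 12 + 0 = 12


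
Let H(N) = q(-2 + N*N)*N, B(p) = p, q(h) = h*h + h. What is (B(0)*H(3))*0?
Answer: 0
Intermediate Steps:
q(h) = h + h² (q(h) = h² + h = h + h²)
H(N) = N*(-1 + N²)*(-2 + N²) (H(N) = ((-2 + N*N)*(1 + (-2 + N*N)))*N = ((-2 + N²)*(1 + (-2 + N²)))*N = ((-2 + N²)*(-1 + N²))*N = ((-1 + N²)*(-2 + N²))*N = N*(-1 + N²)*(-2 + N²))
(B(0)*H(3))*0 = (0*(3*(-1 + 3²)*(-2 + 3²)))*0 = (0*(3*(-1 + 9)*(-2 + 9)))*0 = (0*(3*8*7))*0 = (0*168)*0 = 0*0 = 0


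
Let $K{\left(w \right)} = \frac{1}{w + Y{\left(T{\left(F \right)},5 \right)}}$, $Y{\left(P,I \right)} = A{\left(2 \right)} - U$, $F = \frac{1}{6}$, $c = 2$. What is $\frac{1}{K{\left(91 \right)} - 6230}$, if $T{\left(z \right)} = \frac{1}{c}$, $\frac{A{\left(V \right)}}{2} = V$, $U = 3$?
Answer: $- \frac{92}{573159} \approx -0.00016051$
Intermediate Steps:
$F = \frac{1}{6} \approx 0.16667$
$A{\left(V \right)} = 2 V$
$T{\left(z \right)} = \frac{1}{2}$
$Y{\left(P,I \right)} = 1$ ($Y{\left(P,I \right)} = 2 \cdot 2 - 3 = 4 - 3 = 1$)
$K{\left(w \right)} = \frac{1}{1 + w}$ ($K{\left(w \right)} = \frac{1}{w + 1} = \frac{1}{1 + w}$)
$\frac{1}{K{\left(91 \right)} - 6230} = \frac{1}{\frac{1}{1 + 91} - 6230} = \frac{1}{\frac{1}{92} - 6230} = \frac{1}{- \frac{573159}{92}} = - \frac{92}{573159}$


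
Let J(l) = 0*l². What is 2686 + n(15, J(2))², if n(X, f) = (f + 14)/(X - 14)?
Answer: 2882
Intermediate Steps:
J(l) = 0
n(X, f) = (14 + f)/(-14 + X)
2686 + n(15, J(2))² = 2686 + ((14 + 0)/(-14 + 15))² = 2686 + (14/1)² = 2686 + (1*14)² = 2686 + 14² = 2686 + 196 = 2882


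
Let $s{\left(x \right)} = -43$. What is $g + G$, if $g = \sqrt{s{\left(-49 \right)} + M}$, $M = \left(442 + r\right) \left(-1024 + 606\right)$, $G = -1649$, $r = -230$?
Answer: $-1649 + 3 i \sqrt{9851} \approx -1649.0 + 297.76 i$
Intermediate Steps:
$M = -88616$ ($M = \left(442 - 230\right) \left(-1024 + 606\right) = 212 \left(-418\right) = -88616$)
$g = 3 i \sqrt{9851}$ ($g = \sqrt{-43 - 88616} = \sqrt{-88659} = 3 i \sqrt{9851} \approx 297.76 i$)
$g + G = 3 i \sqrt{9851} - 1649 = -1649 + 3 i \sqrt{9851}$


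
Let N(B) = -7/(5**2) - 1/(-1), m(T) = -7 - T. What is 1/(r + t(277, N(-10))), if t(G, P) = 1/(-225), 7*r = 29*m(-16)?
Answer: 1575/58718 ≈ 0.026823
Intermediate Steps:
r = 261/7 (r = (29*(-7 - 1*(-16)))/7 = (29*(-7 + 16))/7 = (29*9)/7 = (1/7)*261 = 261/7 ≈ 37.286)
N(B) = 18/25 (N(B) = -7/25 - 1*(-1) = -7*1/25 + 1 = -7/25 + 1 = 18/25)
t(G, P) = -1/225
1/(r + t(277, N(-10))) = 1/(261/7 - 1/225) = 1/(58718/1575) = 1575/58718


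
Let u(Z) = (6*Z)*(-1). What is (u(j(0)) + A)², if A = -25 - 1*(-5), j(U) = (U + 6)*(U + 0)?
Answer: 400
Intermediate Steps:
j(U) = U*(6 + U) (j(U) = (6 + U)*U = U*(6 + U))
u(Z) = -6*Z
A = -20 (A = -25 + 5 = -20)
(u(j(0)) + A)² = (-0*(6 + 0) - 20)² = (-0*6 - 20)² = (-6*0 - 20)² = (0 - 20)² = (-20)² = 400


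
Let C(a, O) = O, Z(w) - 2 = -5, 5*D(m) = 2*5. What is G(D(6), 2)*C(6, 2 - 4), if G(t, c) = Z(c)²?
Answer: -18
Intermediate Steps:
D(m) = 2 (D(m) = (2*5)/5 = (⅕)*10 = 2)
Z(w) = -3 (Z(w) = 2 - 5 = -3)
G(t, c) = 9 (G(t, c) = (-3)² = 9)
G(D(6), 2)*C(6, 2 - 4) = 9*(2 - 4) = 9*(-2) = -18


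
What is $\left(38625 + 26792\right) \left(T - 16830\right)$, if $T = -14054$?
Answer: $-2020338628$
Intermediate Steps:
$\left(38625 + 26792\right) \left(T - 16830\right) = \left(38625 + 26792\right) \left(-14054 - 16830\right) = 65417 \left(-30884\right) = -2020338628$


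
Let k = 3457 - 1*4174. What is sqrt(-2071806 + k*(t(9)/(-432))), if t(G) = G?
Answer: I*sqrt(33148657)/4 ≈ 1439.4*I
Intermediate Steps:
k = -717 (k = 3457 - 4174 = -717)
sqrt(-2071806 + k*(t(9)/(-432))) = sqrt(-2071806 - 6453/(-432)) = sqrt(-2071806 - 6453*(-1)/432) = sqrt(-2071806 - 717*(-1/48)) = sqrt(-2071806 + 239/16) = sqrt(-33148657/16) = I*sqrt(33148657)/4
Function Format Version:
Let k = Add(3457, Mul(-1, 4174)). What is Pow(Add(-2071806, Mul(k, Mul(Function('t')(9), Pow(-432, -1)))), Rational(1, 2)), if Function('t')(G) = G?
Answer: Mul(Rational(1, 4), I, Pow(33148657, Rational(1, 2))) ≈ Mul(1439.4, I)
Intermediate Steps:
k = -717 (k = Add(3457, -4174) = -717)
Pow(Add(-2071806, Mul(k, Mul(Function('t')(9), Pow(-432, -1)))), Rational(1, 2)) = Pow(Add(-2071806, Mul(-717, Mul(9, Pow(-432, -1)))), Rational(1, 2)) = Pow(Add(-2071806, Mul(-717, Mul(9, Rational(-1, 432)))), Rational(1, 2)) = Pow(Add(-2071806, Mul(-717, Rational(-1, 48))), Rational(1, 2)) = Pow(Add(-2071806, Rational(239, 16)), Rational(1, 2)) = Pow(Rational(-33148657, 16), Rational(1, 2)) = Mul(Rational(1, 4), I, Pow(33148657, Rational(1, 2)))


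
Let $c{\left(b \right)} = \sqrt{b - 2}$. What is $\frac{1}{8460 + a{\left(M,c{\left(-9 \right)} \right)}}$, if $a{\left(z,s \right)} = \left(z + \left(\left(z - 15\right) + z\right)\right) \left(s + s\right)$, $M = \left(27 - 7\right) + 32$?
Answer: $\frac{5}{42817} - \frac{i \sqrt{11}}{256902} \approx 0.00011678 - 1.291 \cdot 10^{-5} i$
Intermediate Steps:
$c{\left(b \right)} = \sqrt{-2 + b}$
$M = 52$ ($M = 20 + 32 = 52$)
$a{\left(z,s \right)} = 2 s \left(-15 + 3 z\right)$ ($a{\left(z,s \right)} = \left(z + \left(\left(-15 + z\right) + z\right)\right) 2 s = \left(z + \left(-15 + 2 z\right)\right) 2 s = \left(-15 + 3 z\right) 2 s = 2 s \left(-15 + 3 z\right)$)
$\frac{1}{8460 + a{\left(M,c{\left(-9 \right)} \right)}} = \frac{1}{8460 + 6 \sqrt{-2 - 9} \left(-5 + 52\right)} = \frac{1}{8460 + 6 \sqrt{-11} \cdot 47} = \frac{1}{8460 + 6 i \sqrt{11} \cdot 47} = \frac{1}{8460 + 282 i \sqrt{11}}$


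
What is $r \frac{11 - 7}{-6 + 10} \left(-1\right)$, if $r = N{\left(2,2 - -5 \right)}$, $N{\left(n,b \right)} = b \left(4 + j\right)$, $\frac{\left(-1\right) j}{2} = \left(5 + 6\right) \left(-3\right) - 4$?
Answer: $-546$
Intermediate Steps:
$j = 74$ ($j = - 2 \left(\left(5 + 6\right) \left(-3\right) - 4\right) = - 2 \left(11 \left(-3\right) - 4\right) = - 2 \left(-33 - 4\right) = \left(-2\right) \left(-37\right) = 74$)
$N{\left(n,b \right)} = 78 b$ ($N{\left(n,b \right)} = b \left(4 + 74\right) = b 78 = 78 b$)
$r = 546$ ($r = 78 \left(2 - -5\right) = 78 \left(2 + 5\right) = 78 \cdot 7 = 546$)
$r \frac{11 - 7}{-6 + 10} \left(-1\right) = 546 \frac{11 - 7}{-6 + 10} \left(-1\right) = 546 \cdot \frac{4}{4} \left(-1\right) = 546 \cdot 4 \cdot \frac{1}{4} \left(-1\right) = 546 \cdot 1 \left(-1\right) = 546 \left(-1\right) = -546$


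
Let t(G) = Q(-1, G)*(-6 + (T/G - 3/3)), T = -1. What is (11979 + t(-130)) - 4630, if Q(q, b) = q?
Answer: 956279/130 ≈ 7356.0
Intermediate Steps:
t(G) = 7 + 1/G (t(G) = -(-6 + (-1/G - 3/3)) = -(-6 + (-1/G - 3*1/3)) = -(-6 + (-1/G - 1)) = -(-6 + (-1 - 1/G)) = -(-7 - 1/G) = 7 + 1/G)
(11979 + t(-130)) - 4630 = (11979 + (7 + 1/(-130))) - 4630 = (11979 + (7 - 1/130)) - 4630 = (11979 + 909/130) - 4630 = 1558179/130 - 4630 = 956279/130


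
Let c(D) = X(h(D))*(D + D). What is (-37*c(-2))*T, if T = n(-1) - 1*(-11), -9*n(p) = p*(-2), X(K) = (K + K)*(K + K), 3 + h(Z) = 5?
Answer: 229696/9 ≈ 25522.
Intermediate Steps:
h(Z) = 2 (h(Z) = -3 + 5 = 2)
X(K) = 4*K² (X(K) = (2*K)*(2*K) = 4*K²)
n(p) = 2*p/9 (n(p) = -p*(-2)/9 = -(-2)*p/9 = 2*p/9)
T = 97/9 (T = (2/9)*(-1) - 1*(-11) = -2/9 + 11 = 97/9 ≈ 10.778)
c(D) = 32*D (c(D) = (4*2²)*(D + D) = (4*4)*(2*D) = 16*(2*D) = 32*D)
(-37*c(-2))*T = -1184*(-2)*(97/9) = -37*(-64)*(97/9) = 2368*(97/9) = 229696/9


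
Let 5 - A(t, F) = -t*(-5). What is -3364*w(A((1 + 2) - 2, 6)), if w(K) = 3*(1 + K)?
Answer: -10092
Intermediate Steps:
A(t, F) = 5 - 5*t (A(t, F) = 5 - (-t)*(-5) = 5 - 5*t)
w(K) = 3 + 3*K
-3364*w(A((1 + 2) - 2, 6)) = -3364*(3 + 3*(5 - 5*((1 + 2) - 2))) = -3364*(3 + 3*(5 - 5*(3 - 2))) = -3364*(3 + 3*(5 - 5*1)) = -3364*(3 + 3*(5 - 5)) = -3364*(3 + 3*0) = -3364*(3 + 0) = -3364*3 = -10092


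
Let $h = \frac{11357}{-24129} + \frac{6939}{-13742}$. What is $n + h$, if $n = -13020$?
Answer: $- \frac{4317504447385}{331580718} \approx -13021.0$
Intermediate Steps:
$h = - \frac{323499025}{331580718}$ ($h = 11357 \left(- \frac{1}{24129}\right) + 6939 \left(- \frac{1}{13742}\right) = - \frac{11357}{24129} - \frac{6939}{13742} = - \frac{323499025}{331580718} \approx -0.97563$)
$n + h = -13020 - \frac{323499025}{331580718} = - \frac{4317504447385}{331580718}$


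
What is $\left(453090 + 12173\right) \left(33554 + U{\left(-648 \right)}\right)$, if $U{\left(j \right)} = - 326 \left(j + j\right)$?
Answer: $212183191150$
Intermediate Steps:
$U{\left(j \right)} = - 652 j$ ($U{\left(j \right)} = - 326 \cdot 2 j = - 652 j$)
$\left(453090 + 12173\right) \left(33554 + U{\left(-648 \right)}\right) = \left(453090 + 12173\right) \left(33554 - -422496\right) = 465263 \left(33554 + 422496\right) = 465263 \cdot 456050 = 212183191150$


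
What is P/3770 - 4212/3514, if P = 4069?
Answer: -60799/509530 ≈ -0.11932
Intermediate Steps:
P/3770 - 4212/3514 = 4069/3770 - 4212/3514 = 4069*(1/3770) - 4212*1/3514 = 313/290 - 2106/1757 = -60799/509530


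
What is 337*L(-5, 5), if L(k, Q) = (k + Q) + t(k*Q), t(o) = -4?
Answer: -1348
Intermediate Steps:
L(k, Q) = -4 + Q + k (L(k, Q) = (k + Q) - 4 = (Q + k) - 4 = -4 + Q + k)
337*L(-5, 5) = 337*(-4 + 5 - 5) = 337*(-4) = -1348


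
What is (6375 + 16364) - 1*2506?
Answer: 20233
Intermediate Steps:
(6375 + 16364) - 1*2506 = 22739 - 2506 = 20233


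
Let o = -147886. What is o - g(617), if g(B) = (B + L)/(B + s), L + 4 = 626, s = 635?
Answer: -185154511/1252 ≈ -1.4789e+5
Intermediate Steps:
L = 622 (L = -4 + 626 = 622)
g(B) = (622 + B)/(635 + B) (g(B) = (B + 622)/(B + 635) = (622 + B)/(635 + B))
o - g(617) = -147886 - (622 + 617)/(635 + 617) = -147886 - 1239/1252 = -185154511/1252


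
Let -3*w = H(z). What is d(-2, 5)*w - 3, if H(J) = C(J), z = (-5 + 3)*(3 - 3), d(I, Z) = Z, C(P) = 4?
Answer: -29/3 ≈ -9.6667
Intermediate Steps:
z = 0 (z = -2*0 = 0)
H(J) = 4
w = -4/3 (w = -1/3*4 = -4/3 ≈ -1.3333)
d(-2, 5)*w - 3 = 5*(-4/3) - 3 = -20/3 - 3 = -29/3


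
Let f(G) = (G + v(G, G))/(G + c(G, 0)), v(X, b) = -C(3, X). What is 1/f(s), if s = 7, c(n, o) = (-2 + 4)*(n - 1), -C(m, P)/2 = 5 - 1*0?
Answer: 19/17 ≈ 1.1176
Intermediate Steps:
C(m, P) = -10 (C(m, P) = -2*(5 - 1*0) = -2*(5 + 0) = -2*5 = -10)
c(n, o) = -2 + 2*n (c(n, o) = 2*(-1 + n) = -2 + 2*n)
v(X, b) = 10 (v(X, b) = -1*(-10) = 10)
f(G) = (10 + G)/(-2 + 3*G) (f(G) = (G + 10)/(G + (-2 + 2*G)) = (10 + G)/(-2 + 3*G))
1/f(s) = 1/((10 + 7)/(-2 + 3*7)) = 1/(17/(-2 + 21)) = 1/(17/19) = 19/17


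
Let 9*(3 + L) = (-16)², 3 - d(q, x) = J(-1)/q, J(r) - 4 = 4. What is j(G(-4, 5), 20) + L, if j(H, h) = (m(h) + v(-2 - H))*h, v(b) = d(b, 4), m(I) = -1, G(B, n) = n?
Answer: 5563/63 ≈ 88.302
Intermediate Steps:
J(r) = 8 (J(r) = 4 + 4 = 8)
d(q, x) = 3 - 8/q
v(b) = 3 - 8/b
L = 229/9 (L = -3 + (⅑)*(-16)² = -3 + (⅑)*256 = -3 + 256/9 = 229/9 ≈ 25.444)
j(H, h) = h*(2 - 8/(-2 - H)) (j(H, h) = (-1 + (3 - 8/(-2 - H)))*h = (2 - 8/(-2 - H))*h = h*(2 - 8/(-2 - H)))
j(G(-4, 5), 20) + L = 2*20*(6 + 5)/(2 + 5) + 229/9 = 2*20*11/7 + 229/9 = 2*20*(⅐)*11 + 229/9 = 440/7 + 229/9 = 5563/63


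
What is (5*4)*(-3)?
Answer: -60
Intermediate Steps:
(5*4)*(-3) = 20*(-3) = -60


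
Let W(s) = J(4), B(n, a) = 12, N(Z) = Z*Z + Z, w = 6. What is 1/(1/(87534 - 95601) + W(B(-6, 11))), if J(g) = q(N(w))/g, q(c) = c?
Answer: 16134/169405 ≈ 0.095239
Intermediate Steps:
N(Z) = Z + Z² (N(Z) = Z² + Z = Z + Z²)
J(g) = 42/g (J(g) = (6*(1 + 6))/g = (6*7)/g = 42/g)
W(s) = 21/2 (W(s) = 42/4 = 42*(¼) = 21/2)
1/(1/(87534 - 95601) + W(B(-6, 11))) = 1/(1/(87534 - 95601) + 21/2) = 1/(1/(-8067) + 21/2) = 1/(-1/8067 + 21/2) = 1/(169405/16134) = 16134/169405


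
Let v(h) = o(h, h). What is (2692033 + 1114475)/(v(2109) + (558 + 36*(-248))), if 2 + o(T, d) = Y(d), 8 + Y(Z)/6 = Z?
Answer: 1903254/2117 ≈ 899.03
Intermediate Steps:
Y(Z) = -48 + 6*Z
o(T, d) = -50 + 6*d (o(T, d) = -2 + (-48 + 6*d) = -50 + 6*d)
v(h) = -50 + 6*h
(2692033 + 1114475)/(v(2109) + (558 + 36*(-248))) = (2692033 + 1114475)/((-50 + 6*2109) + (558 + 36*(-248))) = 3806508/((-50 + 12654) + (558 - 8928)) = 3806508/(12604 - 8370) = 3806508/4234 = 3806508*(1/4234) = 1903254/2117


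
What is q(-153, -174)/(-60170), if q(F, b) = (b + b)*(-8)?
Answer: -1392/30085 ≈ -0.046269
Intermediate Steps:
q(F, b) = -16*b (q(F, b) = (2*b)*(-8) = -16*b)
q(-153, -174)/(-60170) = -16*(-174)/(-60170) = 2784*(-1/60170) = -1392/30085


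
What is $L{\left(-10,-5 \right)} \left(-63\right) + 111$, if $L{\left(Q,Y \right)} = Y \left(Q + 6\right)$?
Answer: $-1149$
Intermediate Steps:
$L{\left(Q,Y \right)} = Y \left(6 + Q\right)$
$L{\left(-10,-5 \right)} \left(-63\right) + 111 = - 5 \left(6 - 10\right) \left(-63\right) + 111 = \left(-5\right) \left(-4\right) \left(-63\right) + 111 = 20 \left(-63\right) + 111 = -1260 + 111 = -1149$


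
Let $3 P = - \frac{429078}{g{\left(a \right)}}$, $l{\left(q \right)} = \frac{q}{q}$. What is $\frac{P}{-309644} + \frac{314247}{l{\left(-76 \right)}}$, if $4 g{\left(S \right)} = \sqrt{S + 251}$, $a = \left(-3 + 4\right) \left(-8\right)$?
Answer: $314247 + \frac{143026 \sqrt{3}}{2090097} \approx 3.1425 \cdot 10^{5}$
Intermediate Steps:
$l{\left(q \right)} = 1$
$a = -8$ ($a = 1 \left(-8\right) = -8$)
$g{\left(S \right)} = \frac{\sqrt{251 + S}}{4}$ ($g{\left(S \right)} = \frac{\sqrt{S + 251}}{4} = \frac{\sqrt{251 + S}}{4}$)
$P = - \frac{572104 \sqrt{3}}{27}$ ($P = \frac{\left(-429078\right) \frac{1}{\frac{1}{4} \sqrt{251 - 8}}}{3} = \frac{\left(-429078\right) \frac{1}{\frac{1}{4} \sqrt{243}}}{3} = \frac{\left(-429078\right) \frac{1}{\frac{1}{4} \cdot 9 \sqrt{3}}}{3} = \frac{\left(-429078\right) \frac{1}{\frac{9}{4} \sqrt{3}}}{3} = \frac{\left(-429078\right) \frac{4 \sqrt{3}}{27}}{3} = \frac{\left(- \frac{572104}{9}\right) \sqrt{3}}{3} = - \frac{572104 \sqrt{3}}{27} \approx -36701.0$)
$\frac{P}{-309644} + \frac{314247}{l{\left(-76 \right)}} = \frac{\left(- \frac{572104}{27}\right) \sqrt{3}}{-309644} + \frac{314247}{1} = - \frac{572104 \sqrt{3}}{27} \left(- \frac{1}{309644}\right) + 314247 \cdot 1 = \frac{143026 \sqrt{3}}{2090097} + 314247 = 314247 + \frac{143026 \sqrt{3}}{2090097}$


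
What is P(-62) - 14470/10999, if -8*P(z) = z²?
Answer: -10598979/21998 ≈ -481.82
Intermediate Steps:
P(z) = -z²/8
P(-62) - 14470/10999 = -⅛*(-62)² - 14470/10999 = -⅛*3844 - 14470/10999 = -961/2 - 1*14470/10999 = -961/2 - 14470/10999 = -10598979/21998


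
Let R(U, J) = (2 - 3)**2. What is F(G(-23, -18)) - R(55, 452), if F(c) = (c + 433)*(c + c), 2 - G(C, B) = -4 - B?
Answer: -10105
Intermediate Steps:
R(U, J) = 1 (R(U, J) = (-1)**2 = 1)
G(C, B) = 6 + B (G(C, B) = 2 - (-4 - B) = 2 + (4 + B) = 6 + B)
F(c) = 2*c*(433 + c) (F(c) = (433 + c)*(2*c) = 2*c*(433 + c))
F(G(-23, -18)) - R(55, 452) = 2*(6 - 18)*(433 + (6 - 18)) - 1*1 = 2*(-12)*(433 - 12) - 1 = 2*(-12)*421 - 1 = -10104 - 1 = -10105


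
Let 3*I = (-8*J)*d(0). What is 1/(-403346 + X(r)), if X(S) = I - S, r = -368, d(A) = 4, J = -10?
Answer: -3/1208614 ≈ -2.4822e-6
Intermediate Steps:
I = 320/3 (I = (-8*(-10)*4)/3 = (80*4)/3 = (⅓)*320 = 320/3 ≈ 106.67)
X(S) = 320/3 - S
1/(-403346 + X(r)) = 1/(-403346 + (320/3 - 1*(-368))) = 1/(-403346 + (320/3 + 368)) = 1/(-403346 + 1424/3) = 1/(-1208614/3) = -3/1208614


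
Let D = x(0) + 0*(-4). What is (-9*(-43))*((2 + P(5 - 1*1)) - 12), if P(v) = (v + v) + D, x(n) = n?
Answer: -774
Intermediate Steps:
D = 0 (D = 0 + 0*(-4) = 0 + 0 = 0)
P(v) = 2*v (P(v) = (v + v) + 0 = 2*v + 0 = 2*v)
(-9*(-43))*((2 + P(5 - 1*1)) - 12) = (-9*(-43))*((2 + 2*(5 - 1*1)) - 12) = 387*((2 + 2*(5 - 1)) - 12) = 387*((2 + 2*4) - 12) = 387*((2 + 8) - 12) = 387*(10 - 12) = 387*(-2) = -774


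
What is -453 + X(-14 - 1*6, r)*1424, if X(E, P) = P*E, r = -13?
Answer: 369787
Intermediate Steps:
X(E, P) = E*P
-453 + X(-14 - 1*6, r)*1424 = -453 + ((-14 - 1*6)*(-13))*1424 = -453 + ((-14 - 6)*(-13))*1424 = -453 - 20*(-13)*1424 = -453 + 260*1424 = -453 + 370240 = 369787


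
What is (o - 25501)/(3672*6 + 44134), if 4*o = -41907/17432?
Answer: -1778175635/4613622848 ≈ -0.38542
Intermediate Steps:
o = -41907/69728 (o = (-41907/17432)/4 = (-41907*1/17432)/4 = (¼)*(-41907/17432) = -41907/69728 ≈ -0.60101)
(o - 25501)/(3672*6 + 44134) = (-41907/69728 - 25501)/(3672*6 + 44134) = -1778175635/(69728*(22032 + 44134)) = -1778175635/69728/66166 = -1778175635/69728*1/66166 = -1778175635/4613622848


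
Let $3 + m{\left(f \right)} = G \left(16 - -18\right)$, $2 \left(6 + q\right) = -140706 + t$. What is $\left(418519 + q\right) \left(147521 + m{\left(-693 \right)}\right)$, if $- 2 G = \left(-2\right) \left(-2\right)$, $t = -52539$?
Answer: $47462754225$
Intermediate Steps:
$q = - \frac{193257}{2}$ ($q = -6 + \frac{-140706 - 52539}{2} = -6 + \frac{1}{2} \left(-193245\right) = -6 - \frac{193245}{2} = - \frac{193257}{2} \approx -96629.0$)
$G = -2$ ($G = - \frac{\left(-2\right) \left(-2\right)}{2} = \left(- \frac{1}{2}\right) 4 = -2$)
$m{\left(f \right)} = -71$ ($m{\left(f \right)} = -3 - 2 \left(16 - -18\right) = -3 - 2 \left(16 + 18\right) = -3 - 68 = -71$)
$\left(418519 + q\right) \left(147521 + m{\left(-693 \right)}\right) = \left(418519 - \frac{193257}{2}\right) \left(147521 - 71\right) = \frac{643781}{2} \cdot 147450 = 47462754225$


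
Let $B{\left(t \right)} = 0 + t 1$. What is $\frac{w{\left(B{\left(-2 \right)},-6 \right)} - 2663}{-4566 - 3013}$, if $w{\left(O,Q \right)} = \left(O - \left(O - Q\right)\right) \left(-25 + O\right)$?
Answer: $\frac{2501}{7579} \approx 0.32999$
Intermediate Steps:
$B{\left(t \right)} = t$ ($B{\left(t \right)} = 0 + t = t$)
$w{\left(O,Q \right)} = Q \left(-25 + O\right)$
$\frac{w{\left(B{\left(-2 \right)},-6 \right)} - 2663}{-4566 - 3013} = \frac{- 6 \left(-25 - 2\right) - 2663}{-4566 - 3013} = \frac{\left(-6\right) \left(-27\right) - 2663}{-7579} = \left(162 - 2663\right) \left(- \frac{1}{7579}\right) = \left(-2501\right) \left(- \frac{1}{7579}\right) = \frac{2501}{7579}$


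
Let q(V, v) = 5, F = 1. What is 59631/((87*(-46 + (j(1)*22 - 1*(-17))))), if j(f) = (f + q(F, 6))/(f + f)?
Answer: 19877/1073 ≈ 18.525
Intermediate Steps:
j(f) = (5 + f)/(2*f) (j(f) = (f + 5)/(f + f) = (5 + f)/((2*f)) = (5 + f)*(1/(2*f)) = (5 + f)/(2*f))
59631/((87*(-46 + (j(1)*22 - 1*(-17))))) = 59631/((87*(-46 + (((1/2)*(5 + 1)/1)*22 - 1*(-17))))) = 59631/((87*(-46 + (((1/2)*1*6)*22 + 17)))) = 59631/((87*(-46 + (3*22 + 17)))) = 59631/((87*(-46 + (66 + 17)))) = 59631/((87*(-46 + 83))) = 59631/((87*37)) = 59631/3219 = 59631*(1/3219) = 19877/1073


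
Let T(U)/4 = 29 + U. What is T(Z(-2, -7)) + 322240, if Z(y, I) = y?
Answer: 322348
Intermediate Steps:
T(U) = 116 + 4*U (T(U) = 4*(29 + U) = 116 + 4*U)
T(Z(-2, -7)) + 322240 = (116 + 4*(-2)) + 322240 = (116 - 8) + 322240 = 108 + 322240 = 322348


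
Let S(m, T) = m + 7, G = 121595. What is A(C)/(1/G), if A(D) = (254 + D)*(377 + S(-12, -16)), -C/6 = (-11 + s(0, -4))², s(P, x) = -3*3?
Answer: -97070747640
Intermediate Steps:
s(P, x) = -9
S(m, T) = 7 + m
C = -2400 (C = -6*(-11 - 9)² = -6*(-20)² = -6*400 = -2400)
A(D) = 94488 + 372*D (A(D) = (254 + D)*(377 + (7 - 12)) = (254 + D)*(377 - 5) = (254 + D)*372 = 94488 + 372*D)
A(C)/(1/G) = (94488 + 372*(-2400))/(1/121595) = (94488 - 892800)/(1/121595) = -798312*121595 = -97070747640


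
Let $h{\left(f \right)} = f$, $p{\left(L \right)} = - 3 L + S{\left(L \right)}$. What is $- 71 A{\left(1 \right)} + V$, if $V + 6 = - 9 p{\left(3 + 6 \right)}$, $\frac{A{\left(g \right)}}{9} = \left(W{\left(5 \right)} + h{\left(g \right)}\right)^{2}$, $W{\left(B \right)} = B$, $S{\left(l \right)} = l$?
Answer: $-22848$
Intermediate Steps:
$p{\left(L \right)} = - 2 L$ ($p{\left(L \right)} = - 3 L + L = - 2 L$)
$A{\left(g \right)} = 9 \left(5 + g\right)^{2}$
$V = 156$ ($V = -6 - 9 \left(- 2 \left(3 + 6\right)\right) = -6 - 9 \left(\left(-2\right) 9\right) = -6 - -162 = -6 + 162 = 156$)
$- 71 A{\left(1 \right)} + V = - 71 \cdot 9 \left(5 + 1\right)^{2} + 156 = - 71 \cdot 9 \cdot 6^{2} + 156 = - 71 \cdot 9 \cdot 36 + 156 = \left(-71\right) 324 + 156 = -23004 + 156 = -22848$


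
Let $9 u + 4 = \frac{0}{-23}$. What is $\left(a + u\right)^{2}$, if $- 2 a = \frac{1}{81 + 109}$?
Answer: $\frac{2337841}{11696400} \approx 0.19988$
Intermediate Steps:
$u = - \frac{4}{9}$ ($u = - \frac{4}{9} + \frac{0 \frac{1}{-23}}{9} = - \frac{4}{9} + \frac{0 \left(- \frac{1}{23}\right)}{9} = - \frac{4}{9} + \frac{1}{9} \cdot 0 = - \frac{4}{9} + 0 = - \frac{4}{9} \approx -0.44444$)
$a = - \frac{1}{380}$ ($a = - \frac{1}{2 \left(81 + 109\right)} = - \frac{1}{2 \cdot 190} = \left(- \frac{1}{2}\right) \frac{1}{190} = - \frac{1}{380} \approx -0.0026316$)
$\left(a + u\right)^{2} = \left(- \frac{1}{380} - \frac{4}{9}\right)^{2} = \left(- \frac{1529}{3420}\right)^{2} = \frac{2337841}{11696400}$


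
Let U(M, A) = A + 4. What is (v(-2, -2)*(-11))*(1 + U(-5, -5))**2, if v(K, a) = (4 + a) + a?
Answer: 0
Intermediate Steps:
U(M, A) = 4 + A
v(K, a) = 4 + 2*a
(v(-2, -2)*(-11))*(1 + U(-5, -5))**2 = ((4 + 2*(-2))*(-11))*(1 + (4 - 5))**2 = ((4 - 4)*(-11))*(1 - 1)**2 = (0*(-11))*0**2 = 0*0 = 0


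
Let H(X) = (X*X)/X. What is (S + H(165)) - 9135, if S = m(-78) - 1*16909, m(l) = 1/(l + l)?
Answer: -4037125/156 ≈ -25879.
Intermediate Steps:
m(l) = 1/(2*l)
S = -2637805/156 (S = (½)/(-78) - 1*16909 = (½)*(-1/78) - 16909 = -1/156 - 16909 = -2637805/156 ≈ -16909.)
H(X) = X (H(X) = X²/X = X)
(S + H(165)) - 9135 = (-2637805/156 + 165) - 9135 = -2612065/156 - 9135 = -4037125/156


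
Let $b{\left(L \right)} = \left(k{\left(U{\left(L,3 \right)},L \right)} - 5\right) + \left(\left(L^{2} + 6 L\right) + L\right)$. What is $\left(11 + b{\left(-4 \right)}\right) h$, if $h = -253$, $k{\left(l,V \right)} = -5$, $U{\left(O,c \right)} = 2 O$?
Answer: $2783$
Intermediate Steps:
$b{\left(L \right)} = -10 + L^{2} + 7 L$ ($b{\left(L \right)} = \left(-5 - 5\right) + \left(\left(L^{2} + 6 L\right) + L\right) = -10 + \left(L^{2} + 7 L\right) = -10 + L^{2} + 7 L$)
$\left(11 + b{\left(-4 \right)}\right) h = \left(11 + \left(-10 + \left(-4\right)^{2} + 7 \left(-4\right)\right)\right) \left(-253\right) = \left(11 - 22\right) \left(-253\right) = \left(-11\right) \left(-253\right) = 2783$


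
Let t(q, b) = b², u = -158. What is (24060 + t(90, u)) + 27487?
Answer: 76511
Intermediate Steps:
(24060 + t(90, u)) + 27487 = (24060 + (-158)²) + 27487 = (24060 + 24964) + 27487 = 49024 + 27487 = 76511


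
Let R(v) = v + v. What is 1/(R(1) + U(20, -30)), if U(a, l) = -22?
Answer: -1/20 ≈ -0.050000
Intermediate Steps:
R(v) = 2*v
1/(R(1) + U(20, -30)) = 1/(2*1 - 22) = 1/(2 - 22) = 1/(-20) = -1/20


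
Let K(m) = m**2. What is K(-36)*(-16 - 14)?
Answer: -38880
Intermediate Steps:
K(-36)*(-16 - 14) = (-36)**2*(-16 - 14) = 1296*(-30) = -38880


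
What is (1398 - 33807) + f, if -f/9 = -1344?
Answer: -20313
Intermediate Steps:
f = 12096 (f = -9*(-1344) = 12096)
(1398 - 33807) + f = (1398 - 33807) + 12096 = -32409 + 12096 = -20313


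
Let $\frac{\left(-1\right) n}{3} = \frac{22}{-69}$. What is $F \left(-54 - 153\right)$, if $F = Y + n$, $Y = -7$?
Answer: $1251$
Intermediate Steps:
$n = \frac{22}{23}$ ($n = - 3 \frac{22}{-69} = - 3 \cdot 22 \left(- \frac{1}{69}\right) = \left(-3\right) \left(- \frac{22}{69}\right) = \frac{22}{23} \approx 0.95652$)
$F = - \frac{139}{23}$ ($F = -7 + \frac{22}{23} = - \frac{139}{23} \approx -6.0435$)
$F \left(-54 - 153\right) = - \frac{139 \left(-54 - 153\right)}{23} = \left(- \frac{139}{23}\right) \left(-207\right) = 1251$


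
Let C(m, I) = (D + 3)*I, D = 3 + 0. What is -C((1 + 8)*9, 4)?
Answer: -24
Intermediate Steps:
D = 3
C(m, I) = 6*I (C(m, I) = (3 + 3)*I = 6*I)
-C((1 + 8)*9, 4) = -6*4 = -1*24 = -24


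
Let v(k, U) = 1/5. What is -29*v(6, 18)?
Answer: -29/5 ≈ -5.8000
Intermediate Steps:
v(k, U) = 1/5
-29*v(6, 18) = -29*1/5 = -29/5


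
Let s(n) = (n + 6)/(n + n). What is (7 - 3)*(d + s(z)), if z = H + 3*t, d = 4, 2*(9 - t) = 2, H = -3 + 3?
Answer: 37/2 ≈ 18.500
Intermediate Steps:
H = 0
t = 8 (t = 9 - 1/2*2 = 9 - 1 = 8)
z = 24 (z = 0 + 3*8 = 0 + 24 = 24)
s(n) = (6 + n)/(2*n) (s(n) = (6 + n)/((2*n)) = (6 + n)*(1/(2*n)) = (6 + n)/(2*n))
(7 - 3)*(d + s(z)) = (7 - 3)*(4 + (1/2)*(6 + 24)/24) = 4*(4 + (1/2)*(1/24)*30) = 4*(4 + 5/8) = 4*(37/8) = 37/2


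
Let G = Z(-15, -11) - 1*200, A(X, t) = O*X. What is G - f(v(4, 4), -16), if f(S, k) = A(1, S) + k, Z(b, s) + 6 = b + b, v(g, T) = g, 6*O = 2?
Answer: -661/3 ≈ -220.33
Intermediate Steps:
O = ⅓ (O = (⅙)*2 = ⅓ ≈ 0.33333)
A(X, t) = X/3
Z(b, s) = -6 + 2*b (Z(b, s) = -6 + (b + b) = -6 + 2*b)
f(S, k) = ⅓ + k (f(S, k) = (⅓)*1 + k = ⅓ + k)
G = -236 (G = (-6 + 2*(-15)) - 1*200 = (-6 - 30) - 200 = -36 - 200 = -236)
G - f(v(4, 4), -16) = -236 - (⅓ - 16) = -236 - 1*(-47/3) = -236 + 47/3 = -661/3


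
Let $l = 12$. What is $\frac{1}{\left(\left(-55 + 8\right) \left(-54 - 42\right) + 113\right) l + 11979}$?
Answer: $\frac{1}{67479} \approx 1.4819 \cdot 10^{-5}$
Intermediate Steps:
$\frac{1}{\left(\left(-55 + 8\right) \left(-54 - 42\right) + 113\right) l + 11979} = \frac{1}{\left(\left(-55 + 8\right) \left(-54 - 42\right) + 113\right) 12 + 11979} = \frac{1}{\left(\left(-47\right) \left(-96\right) + 113\right) 12 + 11979} = \frac{1}{\left(4512 + 113\right) 12 + 11979} = \frac{1}{4625 \cdot 12 + 11979} = \frac{1}{55500 + 11979} = \frac{1}{67479}$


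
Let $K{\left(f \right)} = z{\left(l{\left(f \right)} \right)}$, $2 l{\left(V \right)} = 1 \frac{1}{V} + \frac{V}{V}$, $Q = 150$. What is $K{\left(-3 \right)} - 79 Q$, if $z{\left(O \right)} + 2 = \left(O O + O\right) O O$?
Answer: $- \frac{960008}{81} \approx -11852.0$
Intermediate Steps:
$l{\left(V \right)} = \frac{1}{2} + \frac{1}{2 V}$ ($l{\left(V \right)} = \frac{1 \frac{1}{V} + \frac{V}{V}}{2} = \frac{\frac{1}{V} + 1}{2} = \frac{1 + \frac{1}{V}}{2} = \frac{1}{2} + \frac{1}{2 V}$)
$z{\left(O \right)} = -2 + O^{2} \left(O + O^{2}\right)$ ($z{\left(O \right)} = -2 + \left(O O + O\right) O O = -2 + \left(O^{2} + O\right) O O = -2 + \left(O + O^{2}\right) O O = -2 + O \left(O + O^{2}\right) O = -2 + O^{2} \left(O + O^{2}\right)$)
$K{\left(f \right)} = -2 + \frac{\left(1 + f\right)^{3}}{8 f^{3}} + \frac{\left(1 + f\right)^{4}}{16 f^{4}}$ ($K{\left(f \right)} = -2 + \left(\frac{1 + f}{2 f}\right)^{3} + \left(\frac{1 + f}{2 f}\right)^{4} = -2 + \frac{\left(1 + f\right)^{3}}{8 f^{3}} + \frac{\left(1 + f\right)^{4}}{16 f^{4}}$)
$K{\left(-3 \right)} - 79 Q = \left(-2 + \frac{\left(1 - 3\right)^{3}}{8 \left(-27\right)} + \frac{\left(1 - 3\right)^{4}}{16 \cdot 81}\right) - 11850 = \left(-2 + \frac{1}{8} \left(- \frac{1}{27}\right) \left(-2\right)^{3} + \frac{1}{16} \cdot \frac{1}{81} \left(-2\right)^{4}\right) - 11850 = \left(-2 + \frac{1}{8} \left(- \frac{1}{27}\right) \left(-8\right) + \frac{1}{16} \cdot \frac{1}{81} \cdot 16\right) - 11850 = \left(-2 + \frac{1}{27} + \frac{1}{81}\right) - 11850 = - \frac{158}{81} - 11850 = - \frac{960008}{81}$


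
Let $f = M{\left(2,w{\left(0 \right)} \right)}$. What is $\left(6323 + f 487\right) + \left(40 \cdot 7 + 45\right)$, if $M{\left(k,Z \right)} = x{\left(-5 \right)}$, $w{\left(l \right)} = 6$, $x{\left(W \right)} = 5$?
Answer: $9083$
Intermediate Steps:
$M{\left(k,Z \right)} = 5$
$f = 5$
$\left(6323 + f 487\right) + \left(40 \cdot 7 + 45\right) = \left(6323 + 5 \cdot 487\right) + \left(40 \cdot 7 + 45\right) = \left(6323 + 2435\right) + \left(280 + 45\right) = 8758 + 325 = 9083$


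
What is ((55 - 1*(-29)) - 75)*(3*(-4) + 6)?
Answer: -54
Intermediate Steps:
((55 - 1*(-29)) - 75)*(3*(-4) + 6) = ((55 + 29) - 75)*(-12 + 6) = (84 - 75)*(-6) = 9*(-6) = -54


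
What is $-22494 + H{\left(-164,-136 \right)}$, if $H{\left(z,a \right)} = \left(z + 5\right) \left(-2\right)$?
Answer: $-22176$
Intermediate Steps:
$H{\left(z,a \right)} = -10 - 2 z$ ($H{\left(z,a \right)} = \left(5 + z\right) \left(-2\right) = -10 - 2 z$)
$-22494 + H{\left(-164,-136 \right)} = -22494 - -318 = -22494 + \left(-10 + 328\right) = -22494 + 318 = -22176$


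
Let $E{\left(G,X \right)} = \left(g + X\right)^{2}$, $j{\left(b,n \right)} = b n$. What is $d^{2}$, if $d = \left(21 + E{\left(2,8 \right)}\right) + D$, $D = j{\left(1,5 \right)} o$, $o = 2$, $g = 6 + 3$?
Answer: $102400$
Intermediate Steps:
$g = 9$
$E{\left(G,X \right)} = \left(9 + X\right)^{2}$
$D = 10$ ($D = 1 \cdot 5 \cdot 2 = 5 \cdot 2 = 10$)
$d = 320$ ($d = \left(21 + \left(9 + 8\right)^{2}\right) + 10 = \left(21 + 17^{2}\right) + 10 = \left(21 + 289\right) + 10 = 310 + 10 = 320$)
$d^{2} = 320^{2} = 102400$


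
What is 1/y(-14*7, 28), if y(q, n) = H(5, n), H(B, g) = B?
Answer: 1/5 ≈ 0.20000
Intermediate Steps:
y(q, n) = 5
1/y(-14*7, 28) = 1/5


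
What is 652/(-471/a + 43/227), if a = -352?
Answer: 52097408/122053 ≈ 426.84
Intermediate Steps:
652/(-471/a + 43/227) = 652/(-471/(-352) + 43/227) = 652/(-471*(-1/352) + 43*(1/227)) = 652/(471/352 + 43/227) = 652/(122053/79904) = 652*(79904/122053) = 52097408/122053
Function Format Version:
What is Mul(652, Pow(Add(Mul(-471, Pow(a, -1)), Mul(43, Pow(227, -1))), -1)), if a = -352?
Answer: Rational(52097408, 122053) ≈ 426.84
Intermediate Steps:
Mul(652, Pow(Add(Mul(-471, Pow(a, -1)), Mul(43, Pow(227, -1))), -1)) = Mul(652, Pow(Add(Mul(-471, Pow(-352, -1)), Mul(43, Pow(227, -1))), -1)) = Mul(652, Pow(Add(Mul(-471, Rational(-1, 352)), Mul(43, Rational(1, 227))), -1)) = Mul(652, Pow(Add(Rational(471, 352), Rational(43, 227)), -1)) = Mul(652, Pow(Rational(122053, 79904), -1)) = Mul(652, Rational(79904, 122053)) = Rational(52097408, 122053)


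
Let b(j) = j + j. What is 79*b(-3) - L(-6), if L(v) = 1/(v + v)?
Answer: -5687/12 ≈ -473.92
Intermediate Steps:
L(v) = 1/(2*v)
b(j) = 2*j
79*b(-3) - L(-6) = 79*(2*(-3)) - 1/(2*(-6)) = 79*(-6) - (-1)/(2*6) = -474 - 1*(-1/12) = -474 + 1/12 = -5687/12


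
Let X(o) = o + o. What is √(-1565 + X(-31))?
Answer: I*√1627 ≈ 40.336*I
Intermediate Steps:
X(o) = 2*o
√(-1565 + X(-31)) = √(-1565 + 2*(-31)) = √(-1565 - 62) = √(-1627) = I*√1627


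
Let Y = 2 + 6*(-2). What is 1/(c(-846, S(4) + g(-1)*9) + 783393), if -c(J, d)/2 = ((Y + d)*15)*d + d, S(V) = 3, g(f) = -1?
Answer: 1/780525 ≈ 1.2812e-6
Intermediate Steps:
Y = -10 (Y = 2 - 12 = -10)
c(J, d) = -2*d - 2*d*(-150 + 15*d) (c(J, d) = -2*(((-10 + d)*15)*d + d) = -2*((-150 + 15*d)*d + d) = -2*(d*(-150 + 15*d) + d) = -2*(d + d*(-150 + 15*d)) = -2*d - 2*d*(-150 + 15*d))
1/(c(-846, S(4) + g(-1)*9) + 783393) = 1/(2*(3 - 1*9)*(149 - 15*(3 - 1*9)) + 783393) = 1/(2*(3 - 9)*(149 - 15*(3 - 9)) + 783393) = 1/(2*(-6)*(149 - 15*(-6)) + 783393) = 1/(2*(-6)*(149 + 90) + 783393) = 1/(2*(-6)*239 + 783393) = 1/(-2868 + 783393) = 1/780525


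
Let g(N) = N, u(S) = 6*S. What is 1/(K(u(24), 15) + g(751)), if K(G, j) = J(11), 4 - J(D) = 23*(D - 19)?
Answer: 1/939 ≈ 0.0010650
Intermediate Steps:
J(D) = 441 - 23*D (J(D) = 4 - 23*(D - 19) = 4 - 23*(-19 + D) = 4 - (-437 + 23*D) = 4 + (437 - 23*D) = 441 - 23*D)
K(G, j) = 188 (K(G, j) = 441 - 23*11 = 441 - 253 = 188)
1/(K(u(24), 15) + g(751)) = 1/(188 + 751) = 1/939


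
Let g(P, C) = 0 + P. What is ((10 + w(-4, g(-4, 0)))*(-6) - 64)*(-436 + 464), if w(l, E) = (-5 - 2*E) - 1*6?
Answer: -2968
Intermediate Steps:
g(P, C) = P
w(l, E) = -11 - 2*E (w(l, E) = (-5 - 2*E) - 6 = -11 - 2*E)
((10 + w(-4, g(-4, 0)))*(-6) - 64)*(-436 + 464) = ((10 + (-11 - 2*(-4)))*(-6) - 64)*(-436 + 464) = ((10 + (-11 + 8))*(-6) - 64)*28 = ((10 - 3)*(-6) - 64)*28 = (7*(-6) - 64)*28 = (-42 - 64)*28 = -106*28 = -2968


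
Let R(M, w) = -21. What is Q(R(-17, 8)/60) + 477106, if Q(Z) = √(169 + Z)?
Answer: 477106 + √16865/10 ≈ 4.7712e+5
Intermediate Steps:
Q(R(-17, 8)/60) + 477106 = √(169 - 21/60) + 477106 = √(169 - 21*1/60) + 477106 = √(169 - 7/20) + 477106 = √(3373/20) + 477106 = √16865/10 + 477106 = 477106 + √16865/10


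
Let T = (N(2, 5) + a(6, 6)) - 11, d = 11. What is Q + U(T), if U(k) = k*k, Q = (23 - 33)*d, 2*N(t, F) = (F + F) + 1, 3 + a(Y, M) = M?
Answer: -415/4 ≈ -103.75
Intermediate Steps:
a(Y, M) = -3 + M
N(t, F) = ½ + F (N(t, F) = ((F + F) + 1)/2 = (2*F + 1)/2 = (1 + 2*F)/2 = ½ + F)
T = -5/2 (T = ((½ + 5) + (-3 + 6)) - 11 = (11/2 + 3) - 11 = 17/2 - 11 = -5/2 ≈ -2.5000)
Q = -110 (Q = (23 - 33)*11 = -10*11 = -110)
U(k) = k²
Q + U(T) = -110 + (-5/2)² = -110 + 25/4 = -415/4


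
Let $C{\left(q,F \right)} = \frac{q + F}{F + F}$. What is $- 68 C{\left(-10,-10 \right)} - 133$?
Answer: $-201$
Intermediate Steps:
$C{\left(q,F \right)} = \frac{F + q}{2 F}$
$- 68 C{\left(-10,-10 \right)} - 133 = - 68 \frac{-10 - 10}{2 \left(-10\right)} - 133 = - 68 \cdot \frac{1}{2} \left(- \frac{1}{10}\right) \left(-20\right) - 133 = \left(-68\right) 1 - 133 = -68 - 133 = -201$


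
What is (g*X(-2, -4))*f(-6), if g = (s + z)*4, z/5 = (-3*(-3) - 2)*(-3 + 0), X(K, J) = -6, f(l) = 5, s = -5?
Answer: 13200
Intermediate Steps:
z = -105 (z = 5*((-3*(-3) - 2)*(-3 + 0)) = 5*((9 - 2)*(-3)) = 5*(7*(-3)) = 5*(-21) = -105)
g = -440 (g = (-5 - 105)*4 = -110*4 = -440)
(g*X(-2, -4))*f(-6) = -440*(-6)*5 = 2640*5 = 13200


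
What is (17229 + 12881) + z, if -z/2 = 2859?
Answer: 24392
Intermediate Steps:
z = -5718 (z = -2*2859 = -5718)
(17229 + 12881) + z = (17229 + 12881) - 5718 = 30110 - 5718 = 24392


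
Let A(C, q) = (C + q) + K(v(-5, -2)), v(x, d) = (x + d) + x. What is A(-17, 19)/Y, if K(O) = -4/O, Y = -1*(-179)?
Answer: 7/537 ≈ 0.013035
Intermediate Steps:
Y = 179
v(x, d) = d + 2*x (v(x, d) = (d + x) + x = d + 2*x)
A(C, q) = ⅓ + C + q (A(C, q) = (C + q) - 4/(-2 + 2*(-5)) = (C + q) - 4/(-2 - 10) = (C + q) - 4/(-12) = (C + q) - 4*(-1/12) = (C + q) + ⅓ = ⅓ + C + q)
A(-17, 19)/Y = (⅓ - 17 + 19)/179 = (7/3)*(1/179) = 7/537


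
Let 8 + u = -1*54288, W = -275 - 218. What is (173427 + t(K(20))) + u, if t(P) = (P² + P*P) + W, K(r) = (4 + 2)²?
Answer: 121230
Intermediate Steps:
W = -493
K(r) = 36 (K(r) = 6² = 36)
t(P) = -493 + 2*P² (t(P) = (P² + P*P) - 493 = (P² + P²) - 493 = 2*P² - 493 = -493 + 2*P²)
u = -54296 (u = -8 - 1*54288 = -8 - 54288 = -54296)
(173427 + t(K(20))) + u = (173427 + (-493 + 2*36²)) - 54296 = (173427 + (-493 + 2*1296)) - 54296 = (173427 + (-493 + 2592)) - 54296 = (173427 + 2099) - 54296 = 175526 - 54296 = 121230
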